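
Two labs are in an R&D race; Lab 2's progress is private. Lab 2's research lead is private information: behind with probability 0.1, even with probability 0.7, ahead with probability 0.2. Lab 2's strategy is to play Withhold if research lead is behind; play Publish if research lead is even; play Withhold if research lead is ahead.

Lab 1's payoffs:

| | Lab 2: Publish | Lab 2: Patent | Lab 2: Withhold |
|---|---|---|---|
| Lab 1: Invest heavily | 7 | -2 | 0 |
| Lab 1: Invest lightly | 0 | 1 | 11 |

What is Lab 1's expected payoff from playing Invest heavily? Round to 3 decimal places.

E[Invest heavily] = 0.1·0 + 0.7·7 + 0.2·0 = 0 + 4.9 + 0 = 4.9

4.900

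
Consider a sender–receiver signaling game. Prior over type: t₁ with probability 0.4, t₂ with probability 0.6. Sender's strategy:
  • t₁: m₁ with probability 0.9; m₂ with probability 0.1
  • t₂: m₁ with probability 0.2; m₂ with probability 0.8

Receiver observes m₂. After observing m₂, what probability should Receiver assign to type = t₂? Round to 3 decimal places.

Apply Bayes' rule using the sender's strategy as the likelihood.
P(m₂) = 0.4·0.1 + 0.6·0.8 = 0.52
P(t₂ | m₂) = (0.6·0.8) / 0.52 = 0.48 / 0.52 = 0.923077

0.923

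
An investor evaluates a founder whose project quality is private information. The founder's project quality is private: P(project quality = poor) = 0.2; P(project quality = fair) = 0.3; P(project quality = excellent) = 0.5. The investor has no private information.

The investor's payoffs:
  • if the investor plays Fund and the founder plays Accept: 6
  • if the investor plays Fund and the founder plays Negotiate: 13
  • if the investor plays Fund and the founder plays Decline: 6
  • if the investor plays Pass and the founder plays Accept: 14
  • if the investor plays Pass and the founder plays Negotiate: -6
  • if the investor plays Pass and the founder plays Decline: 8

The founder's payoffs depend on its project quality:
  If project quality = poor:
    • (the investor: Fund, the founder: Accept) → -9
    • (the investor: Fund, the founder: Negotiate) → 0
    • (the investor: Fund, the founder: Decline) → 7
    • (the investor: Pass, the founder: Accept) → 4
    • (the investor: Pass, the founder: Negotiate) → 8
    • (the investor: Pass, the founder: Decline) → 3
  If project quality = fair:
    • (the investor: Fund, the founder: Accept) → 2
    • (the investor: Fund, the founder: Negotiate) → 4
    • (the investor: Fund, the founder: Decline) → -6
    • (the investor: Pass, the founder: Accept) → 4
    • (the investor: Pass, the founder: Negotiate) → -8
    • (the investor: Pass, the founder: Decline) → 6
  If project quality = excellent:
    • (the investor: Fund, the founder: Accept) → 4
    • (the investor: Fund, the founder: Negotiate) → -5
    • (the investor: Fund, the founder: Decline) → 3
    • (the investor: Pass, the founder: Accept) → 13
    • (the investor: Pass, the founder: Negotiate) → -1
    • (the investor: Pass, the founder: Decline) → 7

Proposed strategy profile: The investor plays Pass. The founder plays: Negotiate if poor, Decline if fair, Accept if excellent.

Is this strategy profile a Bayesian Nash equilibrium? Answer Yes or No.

Yes

A profile is a BNE iff every type of every player is best-responding given beliefs about the other side.
The investor plays Pass: E[Pass] = 0.2·(-6) + 0.3·(8) + 0.5·(14) = 8.2; E[Fund] = 7.4. Best-responding. ✓
The founder (project quality poor), facing Pass: Accept gives 4, Negotiate gives 8, Decline gives 3. Proposed Negotiate is best. ✓
The founder (project quality fair), facing Pass: Accept gives 4, Negotiate gives -8, Decline gives 6. Proposed Decline is best. ✓
The founder (project quality excellent), facing Pass: Accept gives 13, Negotiate gives -1, Decline gives 7. Proposed Accept is best. ✓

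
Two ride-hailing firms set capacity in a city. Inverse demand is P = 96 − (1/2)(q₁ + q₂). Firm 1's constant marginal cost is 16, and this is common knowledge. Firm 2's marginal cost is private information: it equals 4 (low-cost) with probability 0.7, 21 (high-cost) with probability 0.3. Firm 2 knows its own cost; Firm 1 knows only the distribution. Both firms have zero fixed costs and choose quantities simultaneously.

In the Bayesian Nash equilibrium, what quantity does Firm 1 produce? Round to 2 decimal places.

48.73

Each type of Firm 2 best-responds to q₁; Firm 1 best-responds to the expected q₂ over Firm 2's types.
Firm 2 with cost c maximizes (96 − (1/2)(q₁+q₂) − c)·q₂, giving q₂(c) = (96 − c − (1/2)q₁).
E[c₂] = 0.7·4 + 0.3·21 = 9.1
Firm 1's FOC against E[q₂] yields q₁ = (96 − 2·16 + E[c₂])/(3/2) = (96 − 32 + 9.1)/(3/2) = 48.7333.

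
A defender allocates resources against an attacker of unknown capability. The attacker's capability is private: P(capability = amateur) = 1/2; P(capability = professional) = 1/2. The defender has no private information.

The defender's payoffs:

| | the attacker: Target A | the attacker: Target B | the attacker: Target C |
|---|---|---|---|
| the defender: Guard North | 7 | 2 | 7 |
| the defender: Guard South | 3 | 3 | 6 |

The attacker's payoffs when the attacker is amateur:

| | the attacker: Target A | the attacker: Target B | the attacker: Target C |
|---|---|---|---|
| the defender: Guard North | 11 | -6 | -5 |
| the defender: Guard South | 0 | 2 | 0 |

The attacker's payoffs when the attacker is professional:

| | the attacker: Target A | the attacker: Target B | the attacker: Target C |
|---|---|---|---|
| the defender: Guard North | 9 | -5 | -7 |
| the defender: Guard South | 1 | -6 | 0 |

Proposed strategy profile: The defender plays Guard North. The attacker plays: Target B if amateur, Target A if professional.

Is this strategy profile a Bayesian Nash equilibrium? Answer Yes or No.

No

The defender plays Guard North: E[Guard North] = 1/2·(2) + 1/2·(7) = 9/2; E[Guard South] = 3. Best-responding. ✓
The attacker (capability amateur), facing Guard North: Target A gives 11, Target B gives -6, Target C gives -5. Proposed Target B is not best — profitable deviation exists. ✗
The attacker (capability professional), facing Guard North: Target A gives 9, Target B gives -5, Target C gives -7. Proposed Target A is best. ✓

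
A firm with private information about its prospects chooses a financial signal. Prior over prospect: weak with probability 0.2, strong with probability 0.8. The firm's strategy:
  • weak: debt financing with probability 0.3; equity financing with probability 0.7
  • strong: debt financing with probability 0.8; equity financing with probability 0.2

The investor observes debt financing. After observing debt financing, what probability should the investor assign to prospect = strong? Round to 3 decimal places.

Apply Bayes' rule using the sender's strategy as the likelihood.
P(debt financing) = 0.2·0.3 + 0.8·0.8 = 0.7
P(strong | debt financing) = (0.8·0.8) / 0.7 = 0.64 / 0.7 = 0.914286

0.914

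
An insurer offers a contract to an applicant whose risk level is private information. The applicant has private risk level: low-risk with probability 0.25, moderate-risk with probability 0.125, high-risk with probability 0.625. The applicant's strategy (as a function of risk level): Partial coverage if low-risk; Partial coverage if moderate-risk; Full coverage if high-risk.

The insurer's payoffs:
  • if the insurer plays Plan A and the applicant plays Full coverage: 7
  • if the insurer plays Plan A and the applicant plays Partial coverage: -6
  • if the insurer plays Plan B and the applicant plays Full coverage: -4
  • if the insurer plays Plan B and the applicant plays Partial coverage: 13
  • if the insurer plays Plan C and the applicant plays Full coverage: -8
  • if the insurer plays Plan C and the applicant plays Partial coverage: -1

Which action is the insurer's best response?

E[Plan A] = 0.25·(-6) + 0.125·(-6) + 0.625·(7) = 2.125
E[Plan B] = 0.25·(13) + 0.125·(13) + 0.625·(-4) = 2.375
E[Plan C] = 0.25·(-1) + 0.125·(-1) + 0.625·(-8) = -5.375
Best response: Plan B (2.375 is the largest).

Plan B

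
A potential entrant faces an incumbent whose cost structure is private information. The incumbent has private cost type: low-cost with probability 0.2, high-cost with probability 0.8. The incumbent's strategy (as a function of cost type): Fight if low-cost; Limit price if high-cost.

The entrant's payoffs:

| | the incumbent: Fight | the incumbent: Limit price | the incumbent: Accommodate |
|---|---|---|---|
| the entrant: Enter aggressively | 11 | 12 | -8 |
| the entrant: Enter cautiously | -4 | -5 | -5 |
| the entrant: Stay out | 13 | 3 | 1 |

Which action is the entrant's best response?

E[Enter aggressively] = 0.2·(11) + 0.8·(12) = 11.8
E[Enter cautiously] = 0.2·(-4) + 0.8·(-5) = -4.8
E[Stay out] = 0.2·(13) + 0.8·(3) = 5
Best response: Enter aggressively (11.8 is the largest).

Enter aggressively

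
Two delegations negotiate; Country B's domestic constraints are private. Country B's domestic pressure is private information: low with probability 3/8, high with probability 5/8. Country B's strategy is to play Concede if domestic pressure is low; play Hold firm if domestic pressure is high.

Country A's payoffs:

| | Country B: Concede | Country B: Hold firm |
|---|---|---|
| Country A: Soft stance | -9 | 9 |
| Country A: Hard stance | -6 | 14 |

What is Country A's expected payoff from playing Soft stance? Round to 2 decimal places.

2.25

E[Soft stance] = 3/8·(-9) + 5/8·9 = (-27/8) + 45/8 = 9/4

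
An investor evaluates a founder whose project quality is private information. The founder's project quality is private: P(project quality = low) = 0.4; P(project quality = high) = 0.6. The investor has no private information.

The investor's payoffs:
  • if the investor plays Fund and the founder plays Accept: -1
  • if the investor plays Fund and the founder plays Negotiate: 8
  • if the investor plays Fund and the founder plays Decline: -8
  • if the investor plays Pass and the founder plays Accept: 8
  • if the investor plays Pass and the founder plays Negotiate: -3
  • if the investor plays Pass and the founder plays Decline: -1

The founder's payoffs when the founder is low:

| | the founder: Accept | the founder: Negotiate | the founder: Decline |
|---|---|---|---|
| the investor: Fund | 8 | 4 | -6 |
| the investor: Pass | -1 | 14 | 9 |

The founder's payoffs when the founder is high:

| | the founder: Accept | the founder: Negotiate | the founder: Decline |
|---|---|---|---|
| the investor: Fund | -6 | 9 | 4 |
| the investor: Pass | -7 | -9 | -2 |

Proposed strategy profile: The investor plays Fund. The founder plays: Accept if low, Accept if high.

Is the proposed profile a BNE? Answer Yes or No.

No

The investor plays Fund: E[Fund] = 0.4·(-1) + 0.6·(-1) = -1; E[Pass] = 8. Not best-responding. ✗
The founder (project quality low), facing Fund: Accept gives 8, Negotiate gives 4, Decline gives -6. Proposed Accept is best. ✓
The founder (project quality high), facing Fund: Accept gives -6, Negotiate gives 9, Decline gives 4. Proposed Accept is not best — profitable deviation exists. ✗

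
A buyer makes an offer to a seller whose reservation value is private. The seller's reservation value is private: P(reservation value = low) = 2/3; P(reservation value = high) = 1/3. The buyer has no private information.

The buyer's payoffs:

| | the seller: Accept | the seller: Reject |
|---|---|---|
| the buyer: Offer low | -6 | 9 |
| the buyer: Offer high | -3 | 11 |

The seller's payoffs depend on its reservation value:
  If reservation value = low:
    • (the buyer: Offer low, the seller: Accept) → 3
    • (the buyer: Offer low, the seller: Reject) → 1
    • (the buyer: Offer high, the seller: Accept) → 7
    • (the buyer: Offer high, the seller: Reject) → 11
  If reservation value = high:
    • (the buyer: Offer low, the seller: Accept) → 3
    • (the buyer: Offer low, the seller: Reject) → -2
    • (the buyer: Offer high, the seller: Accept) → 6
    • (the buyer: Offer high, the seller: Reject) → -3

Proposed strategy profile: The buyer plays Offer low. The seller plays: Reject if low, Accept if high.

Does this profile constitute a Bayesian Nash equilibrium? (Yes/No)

No

The buyer plays Offer low: E[Offer low] = 2/3·(9) + 1/3·(-6) = 4; E[Offer high] = 19/3. Not best-responding. ✗
The seller (reservation value low), facing Offer low: Accept gives 3, Reject gives 1. Proposed Reject is not best — profitable deviation exists. ✗
The seller (reservation value high), facing Offer low: Accept gives 3, Reject gives -2. Proposed Accept is best. ✓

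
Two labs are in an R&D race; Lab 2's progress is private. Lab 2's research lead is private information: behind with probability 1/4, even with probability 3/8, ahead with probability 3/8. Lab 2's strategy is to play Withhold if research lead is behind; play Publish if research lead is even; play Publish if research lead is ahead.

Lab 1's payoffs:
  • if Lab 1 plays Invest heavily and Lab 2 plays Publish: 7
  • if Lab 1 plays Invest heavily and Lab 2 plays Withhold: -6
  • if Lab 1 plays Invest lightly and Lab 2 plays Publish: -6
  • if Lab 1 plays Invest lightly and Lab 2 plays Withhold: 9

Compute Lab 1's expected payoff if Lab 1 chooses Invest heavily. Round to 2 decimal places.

E[Invest heavily] = 1/4·(-6) + 3/8·7 + 3/8·7 = (-3/2) + 21/8 + 21/8 = 15/4

3.75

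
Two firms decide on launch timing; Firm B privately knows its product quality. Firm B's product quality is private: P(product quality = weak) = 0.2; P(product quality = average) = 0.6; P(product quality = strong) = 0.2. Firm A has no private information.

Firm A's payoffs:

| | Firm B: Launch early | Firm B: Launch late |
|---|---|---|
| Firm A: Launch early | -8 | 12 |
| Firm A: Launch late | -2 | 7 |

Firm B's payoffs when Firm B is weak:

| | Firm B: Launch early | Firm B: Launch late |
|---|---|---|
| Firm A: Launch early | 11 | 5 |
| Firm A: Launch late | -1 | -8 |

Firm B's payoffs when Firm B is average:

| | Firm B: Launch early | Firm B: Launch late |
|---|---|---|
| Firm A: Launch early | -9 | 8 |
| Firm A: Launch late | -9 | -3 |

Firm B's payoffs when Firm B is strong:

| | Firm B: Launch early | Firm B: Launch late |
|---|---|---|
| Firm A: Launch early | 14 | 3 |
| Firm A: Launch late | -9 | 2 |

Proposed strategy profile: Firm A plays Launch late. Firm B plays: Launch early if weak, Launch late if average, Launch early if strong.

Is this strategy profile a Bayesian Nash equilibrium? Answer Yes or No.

No

Firm A plays Launch late: E[Launch late] = 0.2·(-2) + 0.6·(7) + 0.2·(-2) = 3.4; E[Launch early] = 4. Not best-responding. ✗
Firm B (product quality weak), facing Launch late: Launch early gives -1, Launch late gives -8. Proposed Launch early is best. ✓
Firm B (product quality average), facing Launch late: Launch early gives -9, Launch late gives -3. Proposed Launch late is best. ✓
Firm B (product quality strong), facing Launch late: Launch early gives -9, Launch late gives 2. Proposed Launch early is not best — profitable deviation exists. ✗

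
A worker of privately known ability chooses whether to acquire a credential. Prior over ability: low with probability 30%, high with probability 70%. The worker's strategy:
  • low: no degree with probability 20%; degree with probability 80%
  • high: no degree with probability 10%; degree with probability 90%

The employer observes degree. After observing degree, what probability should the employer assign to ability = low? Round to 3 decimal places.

P(degree) = 0.3·0.8 + 0.7·0.9 = 0.87
P(low | degree) = (0.3·0.8) / 0.87 = 0.24 / 0.87 = 0.275862

0.276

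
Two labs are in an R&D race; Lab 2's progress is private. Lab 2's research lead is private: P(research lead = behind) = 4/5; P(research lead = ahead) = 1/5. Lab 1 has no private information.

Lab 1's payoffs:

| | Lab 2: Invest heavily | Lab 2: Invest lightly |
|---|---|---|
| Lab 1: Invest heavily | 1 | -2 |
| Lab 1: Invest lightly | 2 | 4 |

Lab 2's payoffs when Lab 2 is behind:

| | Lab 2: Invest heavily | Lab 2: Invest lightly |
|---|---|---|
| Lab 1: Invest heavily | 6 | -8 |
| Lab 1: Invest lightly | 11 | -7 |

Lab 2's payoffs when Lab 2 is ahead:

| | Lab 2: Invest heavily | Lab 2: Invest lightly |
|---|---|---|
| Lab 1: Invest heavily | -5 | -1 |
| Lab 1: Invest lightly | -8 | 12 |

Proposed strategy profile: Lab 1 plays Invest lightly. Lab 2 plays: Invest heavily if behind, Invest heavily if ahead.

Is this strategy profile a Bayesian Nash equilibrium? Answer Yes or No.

Lab 1 plays Invest lightly: E[Invest lightly] = 4/5·(2) + 1/5·(2) = 2; E[Invest heavily] = 1. Best-responding. ✓
Lab 2 (research lead behind), facing Invest lightly: Invest heavily gives 11, Invest lightly gives -7. Proposed Invest heavily is best. ✓
Lab 2 (research lead ahead), facing Invest lightly: Invest heavily gives -8, Invest lightly gives 12. Proposed Invest heavily is not best — profitable deviation exists. ✗

No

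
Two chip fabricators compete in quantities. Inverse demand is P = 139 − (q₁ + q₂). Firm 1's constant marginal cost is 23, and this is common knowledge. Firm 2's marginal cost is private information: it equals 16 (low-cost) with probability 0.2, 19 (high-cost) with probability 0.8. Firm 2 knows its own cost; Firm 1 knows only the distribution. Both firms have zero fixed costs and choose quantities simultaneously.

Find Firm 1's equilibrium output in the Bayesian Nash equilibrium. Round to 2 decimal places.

37.13

Firm 2 with cost c maximizes (139 − (q₁+q₂) − c)·q₂, giving q₂(c) = (139 − c − q₁)/2.
E[c₂] = 0.2·16 + 0.8·19 = 18.4
Firm 1's FOC against E[q₂] yields q₁ = (139 − 2·23 + E[c₂])/3 = (139 − 46 + 18.4)/3 = 37.1333.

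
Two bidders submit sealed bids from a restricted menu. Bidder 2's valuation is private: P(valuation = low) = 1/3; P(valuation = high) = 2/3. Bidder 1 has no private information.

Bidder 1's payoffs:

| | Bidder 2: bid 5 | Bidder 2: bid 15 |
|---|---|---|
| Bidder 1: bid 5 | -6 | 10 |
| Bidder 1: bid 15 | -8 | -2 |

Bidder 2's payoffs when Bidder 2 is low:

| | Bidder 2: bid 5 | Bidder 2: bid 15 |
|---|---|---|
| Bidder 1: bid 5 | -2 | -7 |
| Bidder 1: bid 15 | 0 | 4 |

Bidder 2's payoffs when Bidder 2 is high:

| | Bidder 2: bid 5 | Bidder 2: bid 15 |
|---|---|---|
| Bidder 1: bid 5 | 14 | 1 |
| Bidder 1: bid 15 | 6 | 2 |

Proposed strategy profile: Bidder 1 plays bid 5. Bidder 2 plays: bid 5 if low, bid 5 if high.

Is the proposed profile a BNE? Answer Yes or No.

Bidder 1 plays bid 5: E[bid 5] = 1/3·(-6) + 2/3·(-6) = -6; E[bid 15] = -8. Best-responding. ✓
Bidder 2 (valuation low), facing bid 5: bid 5 gives -2, bid 15 gives -7. Proposed bid 5 is best. ✓
Bidder 2 (valuation high), facing bid 5: bid 5 gives 14, bid 15 gives 1. Proposed bid 5 is best. ✓

Yes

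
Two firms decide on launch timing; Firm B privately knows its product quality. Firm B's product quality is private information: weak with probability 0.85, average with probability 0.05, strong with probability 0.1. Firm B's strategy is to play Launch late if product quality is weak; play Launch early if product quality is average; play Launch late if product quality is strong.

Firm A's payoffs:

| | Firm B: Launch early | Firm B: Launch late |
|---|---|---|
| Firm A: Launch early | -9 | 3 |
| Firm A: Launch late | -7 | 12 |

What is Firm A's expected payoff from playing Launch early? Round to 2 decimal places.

E[Launch early] = 0.85·3 + 0.05·(-9) + 0.1·3 = 2.55 + (-0.45) + 0.3 = 2.4

2.40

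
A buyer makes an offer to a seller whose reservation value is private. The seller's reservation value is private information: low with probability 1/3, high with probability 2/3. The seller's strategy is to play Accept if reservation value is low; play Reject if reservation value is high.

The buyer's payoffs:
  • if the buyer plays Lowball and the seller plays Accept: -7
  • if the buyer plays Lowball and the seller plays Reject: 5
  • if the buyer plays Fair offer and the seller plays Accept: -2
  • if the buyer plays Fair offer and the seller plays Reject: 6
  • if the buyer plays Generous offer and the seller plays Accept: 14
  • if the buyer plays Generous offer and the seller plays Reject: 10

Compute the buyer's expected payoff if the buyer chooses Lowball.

1

E[Lowball] = 1/3·(-7) + 2/3·5 = (-7/3) + 10/3 = 1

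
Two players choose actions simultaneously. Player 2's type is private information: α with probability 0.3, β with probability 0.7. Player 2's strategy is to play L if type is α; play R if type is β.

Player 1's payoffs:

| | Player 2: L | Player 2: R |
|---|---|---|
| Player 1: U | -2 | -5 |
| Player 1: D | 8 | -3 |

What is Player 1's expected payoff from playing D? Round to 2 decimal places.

0.30

Take the expectation over Player 2's type, weighting each type's action by its prior probability.
E[D] = 0.3·8 + 0.7·(-3) = 2.4 + (-2.1) = 0.3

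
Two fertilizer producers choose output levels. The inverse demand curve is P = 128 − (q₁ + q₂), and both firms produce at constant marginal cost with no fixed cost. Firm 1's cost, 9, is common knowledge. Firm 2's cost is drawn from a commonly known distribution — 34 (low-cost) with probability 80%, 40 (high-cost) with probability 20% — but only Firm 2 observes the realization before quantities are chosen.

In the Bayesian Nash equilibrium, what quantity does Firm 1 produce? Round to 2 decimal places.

48.40

Each type of Firm 2 best-responds to q₁; Firm 1 best-responds to the expected q₂ over Firm 2's types.
Firm 2 with cost c maximizes (128 − (q₁+q₂) − c)·q₂, giving q₂(c) = (128 − c − q₁)/2.
E[c₂] = 0.8·34 + 0.2·40 = 35.2
Firm 1's FOC against E[q₂] yields q₁ = (128 − 2·9 + E[c₂])/3 = (128 − 18 + 35.2)/3 = 48.4.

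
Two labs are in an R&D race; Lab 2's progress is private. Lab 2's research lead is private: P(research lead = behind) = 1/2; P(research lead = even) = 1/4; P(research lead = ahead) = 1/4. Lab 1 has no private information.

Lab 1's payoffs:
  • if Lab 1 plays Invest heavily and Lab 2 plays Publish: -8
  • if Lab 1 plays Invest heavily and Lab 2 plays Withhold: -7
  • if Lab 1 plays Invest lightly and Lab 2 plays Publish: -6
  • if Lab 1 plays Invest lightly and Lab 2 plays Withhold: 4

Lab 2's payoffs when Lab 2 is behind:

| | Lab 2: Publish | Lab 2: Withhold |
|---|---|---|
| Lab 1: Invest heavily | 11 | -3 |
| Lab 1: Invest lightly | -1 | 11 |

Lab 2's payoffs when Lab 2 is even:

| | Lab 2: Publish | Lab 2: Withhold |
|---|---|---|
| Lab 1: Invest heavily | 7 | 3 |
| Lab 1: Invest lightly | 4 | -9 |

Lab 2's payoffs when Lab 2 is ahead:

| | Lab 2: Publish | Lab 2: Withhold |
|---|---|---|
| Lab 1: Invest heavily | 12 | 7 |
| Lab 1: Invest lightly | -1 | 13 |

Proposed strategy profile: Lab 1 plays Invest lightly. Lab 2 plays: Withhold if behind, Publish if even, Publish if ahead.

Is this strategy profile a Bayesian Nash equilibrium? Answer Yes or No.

No

Lab 1 plays Invest lightly: E[Invest lightly] = 1/2·(4) + 1/4·(-6) + 1/4·(-6) = -1; E[Invest heavily] = -15/2. Best-responding. ✓
Lab 2 (research lead behind), facing Invest lightly: Publish gives -1, Withhold gives 11. Proposed Withhold is best. ✓
Lab 2 (research lead even), facing Invest lightly: Publish gives 4, Withhold gives -9. Proposed Publish is best. ✓
Lab 2 (research lead ahead), facing Invest lightly: Publish gives -1, Withhold gives 13. Proposed Publish is not best — profitable deviation exists. ✗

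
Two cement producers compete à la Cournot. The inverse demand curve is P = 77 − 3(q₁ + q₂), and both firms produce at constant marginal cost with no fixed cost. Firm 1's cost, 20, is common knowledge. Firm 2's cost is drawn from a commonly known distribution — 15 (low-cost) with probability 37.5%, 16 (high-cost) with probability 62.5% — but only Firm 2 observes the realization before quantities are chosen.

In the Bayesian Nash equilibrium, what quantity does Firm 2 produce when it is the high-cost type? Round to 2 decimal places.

Each type of Firm 2 best-responds to q₁; Firm 1 best-responds to the expected q₂ over Firm 2's types.
Firm 2 with cost c maximizes (77 − 3(q₁+q₂) − c)·q₂, giving q₂(c) = (77 − c − 3q₁)/6.
E[c₂] = 0.375·15 + 0.625·16 = 15.625
Firm 1's FOC against E[q₂] yields q₁ = (77 − 2·20 + E[c₂])/9 = (77 − 40 + 15.625)/9 = 5.84722.
q₂(high-cost) = (77 − 16 − 3·5.84722)/6 = 7.24306.

7.24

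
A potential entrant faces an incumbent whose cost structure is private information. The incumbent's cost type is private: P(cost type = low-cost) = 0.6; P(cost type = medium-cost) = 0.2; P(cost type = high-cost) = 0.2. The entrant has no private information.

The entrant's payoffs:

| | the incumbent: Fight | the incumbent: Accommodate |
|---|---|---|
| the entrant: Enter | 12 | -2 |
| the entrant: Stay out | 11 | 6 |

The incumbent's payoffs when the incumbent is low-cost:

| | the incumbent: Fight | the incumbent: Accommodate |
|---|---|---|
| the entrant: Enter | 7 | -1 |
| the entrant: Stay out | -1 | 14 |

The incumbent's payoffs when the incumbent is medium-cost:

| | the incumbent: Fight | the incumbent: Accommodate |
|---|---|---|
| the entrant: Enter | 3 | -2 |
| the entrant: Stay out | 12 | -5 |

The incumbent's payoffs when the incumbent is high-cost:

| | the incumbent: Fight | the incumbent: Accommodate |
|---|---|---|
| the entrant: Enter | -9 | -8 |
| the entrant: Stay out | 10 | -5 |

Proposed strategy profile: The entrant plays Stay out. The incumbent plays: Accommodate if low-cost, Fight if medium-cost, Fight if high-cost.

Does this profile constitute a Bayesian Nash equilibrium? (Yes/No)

The entrant plays Stay out: E[Stay out] = 0.6·(6) + 0.2·(11) + 0.2·(11) = 8; E[Enter] = 3.6. Best-responding. ✓
The incumbent (cost type low-cost), facing Stay out: Fight gives -1, Accommodate gives 14. Proposed Accommodate is best. ✓
The incumbent (cost type medium-cost), facing Stay out: Fight gives 12, Accommodate gives -5. Proposed Fight is best. ✓
The incumbent (cost type high-cost), facing Stay out: Fight gives 10, Accommodate gives -5. Proposed Fight is best. ✓

Yes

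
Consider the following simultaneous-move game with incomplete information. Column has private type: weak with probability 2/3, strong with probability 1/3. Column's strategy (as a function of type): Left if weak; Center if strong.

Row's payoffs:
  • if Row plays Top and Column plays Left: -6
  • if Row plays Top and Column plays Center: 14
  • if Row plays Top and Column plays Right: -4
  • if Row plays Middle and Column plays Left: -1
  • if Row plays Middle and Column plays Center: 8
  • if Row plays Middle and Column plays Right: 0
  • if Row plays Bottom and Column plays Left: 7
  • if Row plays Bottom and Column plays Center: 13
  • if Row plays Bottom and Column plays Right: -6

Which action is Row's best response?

Compute Row's expected payoff for each action, taking the expectation over Column's type.
E[Top] = 2/3·(-6) + 1/3·(14) = 2/3
E[Middle] = 2/3·(-1) + 1/3·(8) = 2
E[Bottom] = 2/3·(7) + 1/3·(13) = 9
Best response: Bottom (9 is the largest).

Bottom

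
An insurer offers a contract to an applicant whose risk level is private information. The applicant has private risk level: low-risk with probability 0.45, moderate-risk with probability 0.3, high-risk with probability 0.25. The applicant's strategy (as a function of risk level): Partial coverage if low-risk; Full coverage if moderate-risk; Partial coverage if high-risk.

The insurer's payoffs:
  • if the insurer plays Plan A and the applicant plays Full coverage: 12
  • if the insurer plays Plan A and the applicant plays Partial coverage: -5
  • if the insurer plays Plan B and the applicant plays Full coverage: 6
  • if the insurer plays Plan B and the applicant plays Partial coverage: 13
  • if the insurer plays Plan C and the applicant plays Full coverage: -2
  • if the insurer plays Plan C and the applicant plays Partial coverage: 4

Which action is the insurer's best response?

E[Plan A] = 0.45·(-5) + 0.3·(12) + 0.25·(-5) = 0.1
E[Plan B] = 0.45·(13) + 0.3·(6) + 0.25·(13) = 10.9
E[Plan C] = 0.45·(4) + 0.3·(-2) + 0.25·(4) = 2.2
Best response: Plan B (10.9 is the largest).

Plan B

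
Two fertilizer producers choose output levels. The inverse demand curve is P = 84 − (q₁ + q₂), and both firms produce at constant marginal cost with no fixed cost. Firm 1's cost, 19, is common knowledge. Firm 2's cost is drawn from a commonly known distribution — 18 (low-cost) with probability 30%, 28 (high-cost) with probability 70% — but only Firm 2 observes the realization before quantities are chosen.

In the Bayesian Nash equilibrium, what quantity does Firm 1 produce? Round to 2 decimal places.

23.67

Type-c best response for Firm 2: q₂(c) = (84 − c)/2 − q₁/2.
Firm 1 maximizes expected profit; its first-order condition is 84 − 2q₁ − E[q₂] − 19 = 0.
Substituting E[q₂] and solving: E[c₂] = 25, so q₁ = (84 − 2·19 + 25)/3 = 23.6667.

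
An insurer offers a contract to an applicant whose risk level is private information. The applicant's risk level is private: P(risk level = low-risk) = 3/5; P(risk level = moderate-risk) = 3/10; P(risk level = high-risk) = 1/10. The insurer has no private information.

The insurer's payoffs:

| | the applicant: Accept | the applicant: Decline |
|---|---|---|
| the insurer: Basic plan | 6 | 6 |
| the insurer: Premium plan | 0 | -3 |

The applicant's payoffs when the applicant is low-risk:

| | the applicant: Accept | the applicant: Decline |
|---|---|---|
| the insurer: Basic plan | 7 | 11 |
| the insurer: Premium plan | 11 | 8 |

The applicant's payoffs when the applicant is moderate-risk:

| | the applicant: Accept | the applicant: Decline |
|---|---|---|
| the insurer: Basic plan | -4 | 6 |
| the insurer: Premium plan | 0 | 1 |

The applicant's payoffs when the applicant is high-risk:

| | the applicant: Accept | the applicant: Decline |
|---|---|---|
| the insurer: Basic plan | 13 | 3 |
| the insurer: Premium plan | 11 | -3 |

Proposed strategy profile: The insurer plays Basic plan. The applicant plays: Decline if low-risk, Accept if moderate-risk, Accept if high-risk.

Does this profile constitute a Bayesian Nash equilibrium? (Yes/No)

No

A profile is a BNE iff every type of every player is best-responding given beliefs about the other side.
The insurer plays Basic plan: E[Basic plan] = 3/5·(6) + 3/10·(6) + 1/10·(6) = 6; E[Premium plan] = -9/5. Best-responding. ✓
The applicant (risk level low-risk), facing Basic plan: Accept gives 7, Decline gives 11. Proposed Decline is best. ✓
The applicant (risk level moderate-risk), facing Basic plan: Accept gives -4, Decline gives 6. Proposed Accept is not best — profitable deviation exists. ✗
The applicant (risk level high-risk), facing Basic plan: Accept gives 13, Decline gives 3. Proposed Accept is best. ✓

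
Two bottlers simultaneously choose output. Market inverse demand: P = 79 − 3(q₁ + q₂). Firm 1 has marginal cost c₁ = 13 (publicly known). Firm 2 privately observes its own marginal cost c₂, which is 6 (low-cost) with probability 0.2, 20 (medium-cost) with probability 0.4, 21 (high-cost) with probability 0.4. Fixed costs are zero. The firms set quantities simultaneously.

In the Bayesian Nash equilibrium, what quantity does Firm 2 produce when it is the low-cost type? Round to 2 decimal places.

8.24

Type-c best response for Firm 2: q₂(c) = (79 − c)/6 − q₁/2.
Firm 1 maximizes expected profit; its first-order condition is 79 − 6q₁ − 3E[q₂] − 13 = 0.
Substituting E[q₂] and solving: E[c₂] = 17.6, so q₁ = (79 − 2·13 + 17.6)/9 = 7.84444.
q₂(low-cost) = (79 − 6 − 3·7.84444)/6 = 8.24444.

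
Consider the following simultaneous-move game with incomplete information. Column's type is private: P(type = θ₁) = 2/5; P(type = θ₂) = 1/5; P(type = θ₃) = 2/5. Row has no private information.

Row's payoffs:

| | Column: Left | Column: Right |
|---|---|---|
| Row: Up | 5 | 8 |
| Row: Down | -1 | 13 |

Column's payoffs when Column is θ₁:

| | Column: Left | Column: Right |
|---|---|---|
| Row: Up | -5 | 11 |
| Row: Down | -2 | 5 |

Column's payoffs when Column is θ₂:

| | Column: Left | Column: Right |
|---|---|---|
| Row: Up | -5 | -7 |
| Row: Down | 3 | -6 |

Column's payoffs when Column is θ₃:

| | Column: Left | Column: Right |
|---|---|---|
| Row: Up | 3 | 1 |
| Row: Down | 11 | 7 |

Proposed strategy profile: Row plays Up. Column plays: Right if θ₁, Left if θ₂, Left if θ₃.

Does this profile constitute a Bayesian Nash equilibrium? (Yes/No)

Yes

Row plays Up: E[Up] = 2/5·(8) + 1/5·(5) + 2/5·(5) = 31/5; E[Down] = 23/5. Best-responding. ✓
Column (type θ₁), facing Up: Left gives -5, Right gives 11. Proposed Right is best. ✓
Column (type θ₂), facing Up: Left gives -5, Right gives -7. Proposed Left is best. ✓
Column (type θ₃), facing Up: Left gives 3, Right gives 1. Proposed Left is best. ✓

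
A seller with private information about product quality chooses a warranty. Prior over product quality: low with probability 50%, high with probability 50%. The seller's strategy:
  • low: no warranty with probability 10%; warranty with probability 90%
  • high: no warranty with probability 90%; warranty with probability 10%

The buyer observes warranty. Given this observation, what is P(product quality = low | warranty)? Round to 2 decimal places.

0.90

P(warranty) = 0.5·0.9 + 0.5·0.1 = 0.5
P(low | warranty) = (0.5·0.9) / 0.5 = 0.45 / 0.5 = 0.9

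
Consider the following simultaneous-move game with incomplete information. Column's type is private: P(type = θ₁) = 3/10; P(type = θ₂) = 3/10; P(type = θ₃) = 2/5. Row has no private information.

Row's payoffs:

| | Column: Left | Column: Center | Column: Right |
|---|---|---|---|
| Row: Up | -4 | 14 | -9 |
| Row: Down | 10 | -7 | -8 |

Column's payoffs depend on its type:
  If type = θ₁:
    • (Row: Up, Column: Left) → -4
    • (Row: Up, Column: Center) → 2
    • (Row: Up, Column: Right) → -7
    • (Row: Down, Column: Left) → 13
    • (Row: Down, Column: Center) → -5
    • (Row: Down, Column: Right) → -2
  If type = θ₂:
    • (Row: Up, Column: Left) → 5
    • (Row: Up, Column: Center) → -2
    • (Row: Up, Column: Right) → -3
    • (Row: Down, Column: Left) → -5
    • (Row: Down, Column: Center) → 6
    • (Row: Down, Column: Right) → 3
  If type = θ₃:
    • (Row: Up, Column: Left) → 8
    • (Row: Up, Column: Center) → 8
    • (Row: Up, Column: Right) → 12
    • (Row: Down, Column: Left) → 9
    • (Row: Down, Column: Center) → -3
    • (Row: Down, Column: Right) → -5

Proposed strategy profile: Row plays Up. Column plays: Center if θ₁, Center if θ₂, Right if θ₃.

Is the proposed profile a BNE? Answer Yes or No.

A profile is a BNE iff every type of every player is best-responding given beliefs about the other side.
Row plays Up: E[Up] = 3/10·(14) + 3/10·(14) + 2/5·(-9) = 24/5; E[Down] = -37/5. Best-responding. ✓
Column (type θ₁), facing Up: Left gives -4, Center gives 2, Right gives -7. Proposed Center is best. ✓
Column (type θ₂), facing Up: Left gives 5, Center gives -2, Right gives -3. Proposed Center is not best — profitable deviation exists. ✗
Column (type θ₃), facing Up: Left gives 8, Center gives 8, Right gives 12. Proposed Right is best. ✓

No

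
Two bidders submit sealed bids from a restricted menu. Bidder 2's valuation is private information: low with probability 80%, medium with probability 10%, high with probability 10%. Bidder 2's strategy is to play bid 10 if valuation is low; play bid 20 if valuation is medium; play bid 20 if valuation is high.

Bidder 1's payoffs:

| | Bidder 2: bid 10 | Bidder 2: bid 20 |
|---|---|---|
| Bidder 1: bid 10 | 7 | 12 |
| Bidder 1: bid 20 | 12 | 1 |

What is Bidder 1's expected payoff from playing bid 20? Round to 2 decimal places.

9.80

E[bid 20] = 0.8·12 + 0.1·1 + 0.1·1 = 9.6 + 0.1 + 0.1 = 9.8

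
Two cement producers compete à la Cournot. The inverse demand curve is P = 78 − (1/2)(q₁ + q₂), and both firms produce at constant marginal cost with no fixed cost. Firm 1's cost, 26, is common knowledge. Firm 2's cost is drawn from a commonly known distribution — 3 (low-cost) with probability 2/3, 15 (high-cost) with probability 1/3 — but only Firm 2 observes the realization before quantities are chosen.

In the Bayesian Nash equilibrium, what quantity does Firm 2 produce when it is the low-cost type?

Firm 2 with cost c maximizes (78 − (1/2)(q₁+q₂) − c)·q₂, giving q₂(c) = (78 − c − (1/2)q₁).
E[c₂] = 2/3·3 + 1/3·15 = 7
Firm 1's FOC against E[q₂] yields q₁ = (78 − 2·26 + E[c₂])/(3/2) = (78 − 52 + 7)/(3/2) = 22.
q₂(low-cost) = (78 − 3 − (1/2)·22) = 64.

64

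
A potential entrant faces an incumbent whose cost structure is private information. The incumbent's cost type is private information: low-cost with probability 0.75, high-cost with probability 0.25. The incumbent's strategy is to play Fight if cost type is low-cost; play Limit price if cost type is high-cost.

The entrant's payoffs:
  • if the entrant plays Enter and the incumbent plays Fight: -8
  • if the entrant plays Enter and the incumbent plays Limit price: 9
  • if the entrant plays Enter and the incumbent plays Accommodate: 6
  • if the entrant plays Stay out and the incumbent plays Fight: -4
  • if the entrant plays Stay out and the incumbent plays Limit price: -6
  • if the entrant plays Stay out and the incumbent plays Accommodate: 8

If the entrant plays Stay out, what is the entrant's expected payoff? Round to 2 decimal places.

E[Stay out] = 0.75·(-4) + 0.25·(-6) = (-3) + (-1.5) = -4.5

-4.50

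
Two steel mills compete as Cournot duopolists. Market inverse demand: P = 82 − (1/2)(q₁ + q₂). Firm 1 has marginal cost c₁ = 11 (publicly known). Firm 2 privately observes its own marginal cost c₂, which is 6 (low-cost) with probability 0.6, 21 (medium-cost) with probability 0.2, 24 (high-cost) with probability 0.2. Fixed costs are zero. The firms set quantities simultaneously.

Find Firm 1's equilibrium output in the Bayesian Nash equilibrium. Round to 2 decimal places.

48.40

Each type of Firm 2 best-responds to q₁; Firm 1 best-responds to the expected q₂ over Firm 2's types.
Firm 2 with cost c maximizes (82 − (1/2)(q₁+q₂) − c)·q₂, giving q₂(c) = (82 − c − (1/2)q₁).
E[c₂] = 0.6·6 + 0.2·21 + 0.2·24 = 12.6
Firm 1's FOC against E[q₂] yields q₁ = (82 − 2·11 + E[c₂])/(3/2) = (82 − 22 + 12.6)/(3/2) = 48.4.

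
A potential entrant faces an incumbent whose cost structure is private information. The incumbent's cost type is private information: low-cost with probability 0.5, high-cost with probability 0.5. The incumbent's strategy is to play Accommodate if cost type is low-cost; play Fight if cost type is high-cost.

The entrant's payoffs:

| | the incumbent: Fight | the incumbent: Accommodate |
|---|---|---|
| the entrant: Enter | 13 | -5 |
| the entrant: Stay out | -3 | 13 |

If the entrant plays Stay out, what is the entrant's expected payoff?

E[Stay out] = 0.5·13 + 0.5·(-3) = 6.5 + (-1.5) = 5

5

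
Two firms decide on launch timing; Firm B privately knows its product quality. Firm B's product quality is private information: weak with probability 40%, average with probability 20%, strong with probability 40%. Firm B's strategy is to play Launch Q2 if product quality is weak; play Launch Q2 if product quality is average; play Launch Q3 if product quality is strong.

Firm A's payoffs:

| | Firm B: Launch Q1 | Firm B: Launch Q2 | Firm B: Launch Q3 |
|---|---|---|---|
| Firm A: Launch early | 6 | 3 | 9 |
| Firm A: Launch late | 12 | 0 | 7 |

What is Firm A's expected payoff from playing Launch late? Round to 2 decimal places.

Take the expectation over Firm B's product quality, weighting each type's action by its prior probability.
E[Launch late] = 0.4·0 + 0.2·0 + 0.4·7 = 0 + 0 + 2.8 = 2.8

2.80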